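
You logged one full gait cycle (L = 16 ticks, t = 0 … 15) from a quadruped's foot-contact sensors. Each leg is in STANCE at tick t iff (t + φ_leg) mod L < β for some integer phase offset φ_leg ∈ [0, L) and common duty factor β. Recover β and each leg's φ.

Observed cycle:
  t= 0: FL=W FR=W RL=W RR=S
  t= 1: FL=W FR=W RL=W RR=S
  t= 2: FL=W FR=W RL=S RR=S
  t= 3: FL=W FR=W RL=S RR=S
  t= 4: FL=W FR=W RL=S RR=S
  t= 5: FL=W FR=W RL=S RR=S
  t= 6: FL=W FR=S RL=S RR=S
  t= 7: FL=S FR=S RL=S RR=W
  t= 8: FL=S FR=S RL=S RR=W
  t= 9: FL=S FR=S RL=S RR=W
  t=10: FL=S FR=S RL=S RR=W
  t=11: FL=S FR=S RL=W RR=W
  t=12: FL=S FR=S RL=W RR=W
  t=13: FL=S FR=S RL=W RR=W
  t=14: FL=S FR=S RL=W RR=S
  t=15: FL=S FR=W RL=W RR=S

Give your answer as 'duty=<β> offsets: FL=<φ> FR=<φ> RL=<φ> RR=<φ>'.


duty=9 offsets: FL=9 FR=10 RL=14 RR=2

duty β = stance ticks per leg = 9
FL: stance ticks = 9; W→S at t=7 → φ=9
FR: stance ticks = 9; W→S at t=6 → φ=10
RL: stance ticks = 9; W→S at t=2 → φ=14
RR: stance ticks = 9; W→S at t=14 → φ=2


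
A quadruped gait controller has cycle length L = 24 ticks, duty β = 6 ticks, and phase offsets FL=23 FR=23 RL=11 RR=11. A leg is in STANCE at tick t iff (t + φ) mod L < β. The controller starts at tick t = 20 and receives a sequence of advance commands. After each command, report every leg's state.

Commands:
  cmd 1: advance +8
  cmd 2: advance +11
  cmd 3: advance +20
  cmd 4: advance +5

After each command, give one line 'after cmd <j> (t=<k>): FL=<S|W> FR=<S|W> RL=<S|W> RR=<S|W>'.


start t=20: FL=W FR=W RL=W RR=W
cmd 1: advance +8 → t=28, phase=(3,3,15,15) → FL=S FR=S RL=W RR=W
cmd 2: advance +11 → t=39, phase=(14,14,2,2) → FL=W FR=W RL=S RR=S
cmd 3: advance +20 → t=59, phase=(10,10,22,22) → FL=W FR=W RL=W RR=W
cmd 4: advance +5 → t=64, phase=(15,15,3,3) → FL=W FR=W RL=S RR=S

after cmd 1 (t=28): FL=S FR=S RL=W RR=W
after cmd 2 (t=39): FL=W FR=W RL=S RR=S
after cmd 3 (t=59): FL=W FR=W RL=W RR=W
after cmd 4 (t=64): FL=W FR=W RL=S RR=S


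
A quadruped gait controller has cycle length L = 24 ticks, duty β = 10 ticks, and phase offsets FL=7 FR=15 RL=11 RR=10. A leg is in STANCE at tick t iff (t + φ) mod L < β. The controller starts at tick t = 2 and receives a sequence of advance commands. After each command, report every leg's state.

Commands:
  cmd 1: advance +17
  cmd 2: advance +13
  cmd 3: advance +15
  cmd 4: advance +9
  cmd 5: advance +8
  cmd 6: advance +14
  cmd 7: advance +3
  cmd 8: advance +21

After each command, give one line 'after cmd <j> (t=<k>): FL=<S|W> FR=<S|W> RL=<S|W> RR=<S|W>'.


start t=2: FL=S FR=W RL=W RR=W
cmd 1: advance +17 → t=19, phase=(2,10,6,5) → FL=S FR=W RL=S RR=S
cmd 2: advance +13 → t=32, phase=(15,23,19,18) → FL=W FR=W RL=W RR=W
cmd 3: advance +15 → t=47, phase=(6,14,10,9) → FL=S FR=W RL=W RR=S
cmd 4: advance +9 → t=56, phase=(15,23,19,18) → FL=W FR=W RL=W RR=W
cmd 5: advance +8 → t=64, phase=(23,7,3,2) → FL=W FR=S RL=S RR=S
cmd 6: advance +14 → t=78, phase=(13,21,17,16) → FL=W FR=W RL=W RR=W
cmd 7: advance +3 → t=81, phase=(16,0,20,19) → FL=W FR=S RL=W RR=W
cmd 8: advance +21 → t=102, phase=(13,21,17,16) → FL=W FR=W RL=W RR=W

after cmd 1 (t=19): FL=S FR=W RL=S RR=S
after cmd 2 (t=32): FL=W FR=W RL=W RR=W
after cmd 3 (t=47): FL=S FR=W RL=W RR=S
after cmd 4 (t=56): FL=W FR=W RL=W RR=W
after cmd 5 (t=64): FL=W FR=S RL=S RR=S
after cmd 6 (t=78): FL=W FR=W RL=W RR=W
after cmd 7 (t=81): FL=W FR=S RL=W RR=W
after cmd 8 (t=102): FL=W FR=W RL=W RR=W


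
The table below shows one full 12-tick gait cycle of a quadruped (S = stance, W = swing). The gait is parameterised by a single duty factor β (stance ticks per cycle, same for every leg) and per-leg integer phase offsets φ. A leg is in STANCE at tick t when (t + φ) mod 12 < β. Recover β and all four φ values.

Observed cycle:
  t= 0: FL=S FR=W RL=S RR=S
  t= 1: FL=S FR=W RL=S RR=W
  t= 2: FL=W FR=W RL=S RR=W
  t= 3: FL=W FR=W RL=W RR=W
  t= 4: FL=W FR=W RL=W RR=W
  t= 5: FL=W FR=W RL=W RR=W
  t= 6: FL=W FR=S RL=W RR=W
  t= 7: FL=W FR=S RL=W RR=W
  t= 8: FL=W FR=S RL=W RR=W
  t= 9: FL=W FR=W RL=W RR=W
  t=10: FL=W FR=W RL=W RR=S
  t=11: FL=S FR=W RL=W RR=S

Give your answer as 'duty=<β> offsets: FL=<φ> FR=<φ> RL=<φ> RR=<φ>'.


duty=3 offsets: FL=1 FR=6 RL=0 RR=2

duty β = stance ticks per leg = 3
FL: stance ticks = 3; W→S at t=11 → φ=1
FR: stance ticks = 3; W→S at t=6 → φ=6
RL: stance ticks = 3; W→S at t=0 → φ=0
RR: stance ticks = 3; W→S at t=10 → φ=2


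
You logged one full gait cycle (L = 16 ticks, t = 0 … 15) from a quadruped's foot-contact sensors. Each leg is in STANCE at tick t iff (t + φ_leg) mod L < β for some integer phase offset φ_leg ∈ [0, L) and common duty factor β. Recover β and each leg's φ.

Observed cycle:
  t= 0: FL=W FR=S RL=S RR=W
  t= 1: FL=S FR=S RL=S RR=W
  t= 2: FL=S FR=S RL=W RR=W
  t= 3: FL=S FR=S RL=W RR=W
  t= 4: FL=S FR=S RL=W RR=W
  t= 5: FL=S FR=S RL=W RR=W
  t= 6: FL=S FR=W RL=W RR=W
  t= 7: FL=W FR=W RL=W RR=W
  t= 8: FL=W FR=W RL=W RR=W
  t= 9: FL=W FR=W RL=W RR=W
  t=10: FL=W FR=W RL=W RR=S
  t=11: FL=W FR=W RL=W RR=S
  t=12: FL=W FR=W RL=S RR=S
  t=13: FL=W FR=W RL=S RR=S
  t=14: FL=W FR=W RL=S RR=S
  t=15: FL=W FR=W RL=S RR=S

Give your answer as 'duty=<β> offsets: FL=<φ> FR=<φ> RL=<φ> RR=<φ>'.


duty=6 offsets: FL=15 FR=0 RL=4 RR=6

duty β = stance ticks per leg = 6
FL: stance ticks = 6; W→S at t=1 → φ=15
FR: stance ticks = 6; W→S at t=0 → φ=0
RL: stance ticks = 6; W→S at t=12 → φ=4
RR: stance ticks = 6; W→S at t=10 → φ=6


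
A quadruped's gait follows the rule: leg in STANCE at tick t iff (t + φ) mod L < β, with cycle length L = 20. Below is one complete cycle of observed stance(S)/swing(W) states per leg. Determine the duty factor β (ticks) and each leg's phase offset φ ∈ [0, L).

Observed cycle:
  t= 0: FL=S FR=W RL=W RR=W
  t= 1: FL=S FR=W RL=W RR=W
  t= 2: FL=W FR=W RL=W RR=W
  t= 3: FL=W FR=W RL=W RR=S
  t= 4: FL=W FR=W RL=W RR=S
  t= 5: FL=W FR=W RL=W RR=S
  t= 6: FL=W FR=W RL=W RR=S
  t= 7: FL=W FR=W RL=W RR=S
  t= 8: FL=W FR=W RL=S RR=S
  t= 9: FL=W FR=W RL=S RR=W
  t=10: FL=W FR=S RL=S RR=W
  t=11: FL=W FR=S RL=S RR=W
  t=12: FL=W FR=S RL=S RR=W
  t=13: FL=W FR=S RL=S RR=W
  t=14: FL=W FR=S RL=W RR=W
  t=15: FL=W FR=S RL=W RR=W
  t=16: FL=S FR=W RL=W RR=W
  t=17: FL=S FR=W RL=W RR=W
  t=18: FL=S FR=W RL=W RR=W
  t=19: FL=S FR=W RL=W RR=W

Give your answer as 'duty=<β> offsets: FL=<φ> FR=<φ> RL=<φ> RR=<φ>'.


duty β = stance ticks per leg = 6
FL: stance ticks = 6; W→S at t=16 → φ=4
FR: stance ticks = 6; W→S at t=10 → φ=10
RL: stance ticks = 6; W→S at t=8 → φ=12
RR: stance ticks = 6; W→S at t=3 → φ=17

duty=6 offsets: FL=4 FR=10 RL=12 RR=17


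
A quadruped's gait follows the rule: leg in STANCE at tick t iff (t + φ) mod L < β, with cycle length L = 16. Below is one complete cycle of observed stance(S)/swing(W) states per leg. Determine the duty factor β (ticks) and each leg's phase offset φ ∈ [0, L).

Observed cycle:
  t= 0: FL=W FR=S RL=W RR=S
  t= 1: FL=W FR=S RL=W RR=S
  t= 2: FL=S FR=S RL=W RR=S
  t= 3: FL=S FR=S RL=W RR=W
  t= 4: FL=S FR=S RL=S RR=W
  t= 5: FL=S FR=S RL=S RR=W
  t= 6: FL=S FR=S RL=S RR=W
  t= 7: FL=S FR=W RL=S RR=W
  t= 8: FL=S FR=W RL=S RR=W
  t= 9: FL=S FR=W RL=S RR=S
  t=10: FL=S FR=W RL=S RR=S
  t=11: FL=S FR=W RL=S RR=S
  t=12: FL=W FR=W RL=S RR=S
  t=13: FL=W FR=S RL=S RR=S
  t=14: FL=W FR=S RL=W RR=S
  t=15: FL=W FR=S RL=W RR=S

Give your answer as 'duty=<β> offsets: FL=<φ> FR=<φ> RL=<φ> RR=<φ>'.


duty=10 offsets: FL=14 FR=3 RL=12 RR=7

duty β = stance ticks per leg = 10
FL: stance ticks = 10; W→S at t=2 → φ=14
FR: stance ticks = 10; W→S at t=13 → φ=3
RL: stance ticks = 10; W→S at t=4 → φ=12
RR: stance ticks = 10; W→S at t=9 → φ=7


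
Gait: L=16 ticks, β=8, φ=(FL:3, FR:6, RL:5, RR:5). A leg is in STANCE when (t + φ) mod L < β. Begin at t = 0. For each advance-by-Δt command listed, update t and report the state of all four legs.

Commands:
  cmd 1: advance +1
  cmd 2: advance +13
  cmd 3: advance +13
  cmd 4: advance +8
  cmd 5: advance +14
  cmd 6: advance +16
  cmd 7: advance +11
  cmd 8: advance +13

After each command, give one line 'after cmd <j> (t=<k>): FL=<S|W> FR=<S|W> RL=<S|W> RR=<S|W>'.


start t=0: FL=S FR=S RL=S RR=S
cmd 1: advance +1 → t=1, phase=(4,7,6,6) → FL=S FR=S RL=S RR=S
cmd 2: advance +13 → t=14, phase=(1,4,3,3) → FL=S FR=S RL=S RR=S
cmd 3: advance +13 → t=27, phase=(14,1,0,0) → FL=W FR=S RL=S RR=S
cmd 4: advance +8 → t=35, phase=(6,9,8,8) → FL=S FR=W RL=W RR=W
cmd 5: advance +14 → t=49, phase=(4,7,6,6) → FL=S FR=S RL=S RR=S
cmd 6: advance +16 → t=65, phase=(4,7,6,6) → FL=S FR=S RL=S RR=S
cmd 7: advance +11 → t=76, phase=(15,2,1,1) → FL=W FR=S RL=S RR=S
cmd 8: advance +13 → t=89, phase=(12,15,14,14) → FL=W FR=W RL=W RR=W

after cmd 1 (t=1): FL=S FR=S RL=S RR=S
after cmd 2 (t=14): FL=S FR=S RL=S RR=S
after cmd 3 (t=27): FL=W FR=S RL=S RR=S
after cmd 4 (t=35): FL=S FR=W RL=W RR=W
after cmd 5 (t=49): FL=S FR=S RL=S RR=S
after cmd 6 (t=65): FL=S FR=S RL=S RR=S
after cmd 7 (t=76): FL=W FR=S RL=S RR=S
after cmd 8 (t=89): FL=W FR=W RL=W RR=W


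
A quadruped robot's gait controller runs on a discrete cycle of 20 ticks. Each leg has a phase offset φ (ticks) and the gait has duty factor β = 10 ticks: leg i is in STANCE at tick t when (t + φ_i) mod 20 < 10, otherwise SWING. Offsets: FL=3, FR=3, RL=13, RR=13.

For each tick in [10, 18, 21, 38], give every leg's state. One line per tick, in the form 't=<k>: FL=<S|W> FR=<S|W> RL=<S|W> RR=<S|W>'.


t=10: phase=(13,13,3,3) vs β=10 → FL=W FR=W RL=S RR=S
t=18: phase=(1,1,11,11) vs β=10 → FL=S FR=S RL=W RR=W
t=21: phase=(4,4,14,14) vs β=10 → FL=S FR=S RL=W RR=W
t=38: phase=(1,1,11,11) vs β=10 → FL=S FR=S RL=W RR=W

t=10: FL=W FR=W RL=S RR=S
t=18: FL=S FR=S RL=W RR=W
t=21: FL=S FR=S RL=W RR=W
t=38: FL=S FR=S RL=W RR=W


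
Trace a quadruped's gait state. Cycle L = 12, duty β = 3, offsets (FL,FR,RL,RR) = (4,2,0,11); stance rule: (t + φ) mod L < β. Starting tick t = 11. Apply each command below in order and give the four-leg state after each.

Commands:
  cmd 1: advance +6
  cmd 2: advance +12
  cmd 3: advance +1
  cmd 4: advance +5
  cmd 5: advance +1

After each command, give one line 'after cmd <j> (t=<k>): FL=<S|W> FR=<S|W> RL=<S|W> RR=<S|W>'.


start t=11: FL=W FR=S RL=W RR=W
cmd 1: advance +6 → t=17, phase=(9,7,5,4) → FL=W FR=W RL=W RR=W
cmd 2: advance +12 → t=29, phase=(9,7,5,4) → FL=W FR=W RL=W RR=W
cmd 3: advance +1 → t=30, phase=(10,8,6,5) → FL=W FR=W RL=W RR=W
cmd 4: advance +5 → t=35, phase=(3,1,11,10) → FL=W FR=S RL=W RR=W
cmd 5: advance +1 → t=36, phase=(4,2,0,11) → FL=W FR=S RL=S RR=W

after cmd 1 (t=17): FL=W FR=W RL=W RR=W
after cmd 2 (t=29): FL=W FR=W RL=W RR=W
after cmd 3 (t=30): FL=W FR=W RL=W RR=W
after cmd 4 (t=35): FL=W FR=S RL=W RR=W
after cmd 5 (t=36): FL=W FR=S RL=S RR=W


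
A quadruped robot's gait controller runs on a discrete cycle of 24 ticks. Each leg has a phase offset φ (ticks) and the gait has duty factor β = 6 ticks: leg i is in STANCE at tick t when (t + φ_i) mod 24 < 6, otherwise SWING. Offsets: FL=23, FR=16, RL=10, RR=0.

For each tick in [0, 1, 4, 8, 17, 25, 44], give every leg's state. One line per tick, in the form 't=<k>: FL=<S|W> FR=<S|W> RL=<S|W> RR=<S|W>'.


t=0: phase=(23,16,10,0) vs β=6 → FL=W FR=W RL=W RR=S
t=1: phase=(0,17,11,1) vs β=6 → FL=S FR=W RL=W RR=S
t=4: phase=(3,20,14,4) vs β=6 → FL=S FR=W RL=W RR=S
t=8: phase=(7,0,18,8) vs β=6 → FL=W FR=S RL=W RR=W
t=17: phase=(16,9,3,17) vs β=6 → FL=W FR=W RL=S RR=W
t=25: phase=(0,17,11,1) vs β=6 → FL=S FR=W RL=W RR=S
t=44: phase=(19,12,6,20) vs β=6 → FL=W FR=W RL=W RR=W

t=0: FL=W FR=W RL=W RR=S
t=1: FL=S FR=W RL=W RR=S
t=4: FL=S FR=W RL=W RR=S
t=8: FL=W FR=S RL=W RR=W
t=17: FL=W FR=W RL=S RR=W
t=25: FL=S FR=W RL=W RR=S
t=44: FL=W FR=W RL=W RR=W


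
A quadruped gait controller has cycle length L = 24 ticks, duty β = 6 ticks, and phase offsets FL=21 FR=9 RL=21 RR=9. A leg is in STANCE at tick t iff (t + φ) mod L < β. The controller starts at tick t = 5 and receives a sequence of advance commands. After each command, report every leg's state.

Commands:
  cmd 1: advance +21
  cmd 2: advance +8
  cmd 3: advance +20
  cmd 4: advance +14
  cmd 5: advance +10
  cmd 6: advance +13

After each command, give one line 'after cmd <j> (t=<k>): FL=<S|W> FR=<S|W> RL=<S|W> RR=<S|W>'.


start t=5: FL=S FR=W RL=S RR=W
cmd 1: advance +21 → t=26, phase=(23,11,23,11) → FL=W FR=W RL=W RR=W
cmd 2: advance +8 → t=34, phase=(7,19,7,19) → FL=W FR=W RL=W RR=W
cmd 3: advance +20 → t=54, phase=(3,15,3,15) → FL=S FR=W RL=S RR=W
cmd 4: advance +14 → t=68, phase=(17,5,17,5) → FL=W FR=S RL=W RR=S
cmd 5: advance +10 → t=78, phase=(3,15,3,15) → FL=S FR=W RL=S RR=W
cmd 6: advance +13 → t=91, phase=(16,4,16,4) → FL=W FR=S RL=W RR=S

after cmd 1 (t=26): FL=W FR=W RL=W RR=W
after cmd 2 (t=34): FL=W FR=W RL=W RR=W
after cmd 3 (t=54): FL=S FR=W RL=S RR=W
after cmd 4 (t=68): FL=W FR=S RL=W RR=S
after cmd 5 (t=78): FL=S FR=W RL=S RR=W
after cmd 6 (t=91): FL=W FR=S RL=W RR=S


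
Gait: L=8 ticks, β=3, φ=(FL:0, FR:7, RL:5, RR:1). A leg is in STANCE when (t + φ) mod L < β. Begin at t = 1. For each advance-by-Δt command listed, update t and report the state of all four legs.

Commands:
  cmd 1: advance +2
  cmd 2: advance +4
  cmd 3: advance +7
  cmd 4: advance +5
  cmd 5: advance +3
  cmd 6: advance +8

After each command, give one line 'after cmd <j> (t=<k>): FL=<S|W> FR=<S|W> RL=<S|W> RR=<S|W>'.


start t=1: FL=S FR=S RL=W RR=S
cmd 1: advance +2 → t=3, phase=(3,2,0,4) → FL=W FR=S RL=S RR=W
cmd 2: advance +4 → t=7, phase=(7,6,4,0) → FL=W FR=W RL=W RR=S
cmd 3: advance +7 → t=14, phase=(6,5,3,7) → FL=W FR=W RL=W RR=W
cmd 4: advance +5 → t=19, phase=(3,2,0,4) → FL=W FR=S RL=S RR=W
cmd 5: advance +3 → t=22, phase=(6,5,3,7) → FL=W FR=W RL=W RR=W
cmd 6: advance +8 → t=30, phase=(6,5,3,7) → FL=W FR=W RL=W RR=W

after cmd 1 (t=3): FL=W FR=S RL=S RR=W
after cmd 2 (t=7): FL=W FR=W RL=W RR=S
after cmd 3 (t=14): FL=W FR=W RL=W RR=W
after cmd 4 (t=19): FL=W FR=S RL=S RR=W
after cmd 5 (t=22): FL=W FR=W RL=W RR=W
after cmd 6 (t=30): FL=W FR=W RL=W RR=W


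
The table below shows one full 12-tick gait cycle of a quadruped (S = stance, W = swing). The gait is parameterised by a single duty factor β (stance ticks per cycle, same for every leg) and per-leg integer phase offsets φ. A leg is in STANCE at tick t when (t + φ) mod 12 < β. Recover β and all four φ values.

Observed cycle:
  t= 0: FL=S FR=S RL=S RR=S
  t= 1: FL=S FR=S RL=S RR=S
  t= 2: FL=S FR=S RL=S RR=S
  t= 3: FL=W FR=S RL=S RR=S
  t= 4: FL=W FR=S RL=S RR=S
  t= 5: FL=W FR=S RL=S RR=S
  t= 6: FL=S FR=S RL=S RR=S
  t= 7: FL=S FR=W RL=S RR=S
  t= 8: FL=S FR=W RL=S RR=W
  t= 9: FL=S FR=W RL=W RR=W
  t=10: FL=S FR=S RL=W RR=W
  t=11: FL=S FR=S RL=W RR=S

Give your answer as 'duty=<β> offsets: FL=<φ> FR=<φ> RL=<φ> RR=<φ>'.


duty β = stance ticks per leg = 9
FL: stance ticks = 9; W→S at t=6 → φ=6
FR: stance ticks = 9; W→S at t=10 → φ=2
RL: stance ticks = 9; W→S at t=0 → φ=0
RR: stance ticks = 9; W→S at t=11 → φ=1

duty=9 offsets: FL=6 FR=2 RL=0 RR=1


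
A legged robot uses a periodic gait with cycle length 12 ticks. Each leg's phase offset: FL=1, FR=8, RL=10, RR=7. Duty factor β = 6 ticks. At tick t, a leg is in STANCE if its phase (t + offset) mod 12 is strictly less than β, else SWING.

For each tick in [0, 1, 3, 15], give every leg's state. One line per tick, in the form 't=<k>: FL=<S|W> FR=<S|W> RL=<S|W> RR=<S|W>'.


t=0: phase=(1,8,10,7) vs β=6 → FL=S FR=W RL=W RR=W
t=1: phase=(2,9,11,8) vs β=6 → FL=S FR=W RL=W RR=W
t=3: phase=(4,11,1,10) vs β=6 → FL=S FR=W RL=S RR=W
t=15: phase=(4,11,1,10) vs β=6 → FL=S FR=W RL=S RR=W

t=0: FL=S FR=W RL=W RR=W
t=1: FL=S FR=W RL=W RR=W
t=3: FL=S FR=W RL=S RR=W
t=15: FL=S FR=W RL=S RR=W


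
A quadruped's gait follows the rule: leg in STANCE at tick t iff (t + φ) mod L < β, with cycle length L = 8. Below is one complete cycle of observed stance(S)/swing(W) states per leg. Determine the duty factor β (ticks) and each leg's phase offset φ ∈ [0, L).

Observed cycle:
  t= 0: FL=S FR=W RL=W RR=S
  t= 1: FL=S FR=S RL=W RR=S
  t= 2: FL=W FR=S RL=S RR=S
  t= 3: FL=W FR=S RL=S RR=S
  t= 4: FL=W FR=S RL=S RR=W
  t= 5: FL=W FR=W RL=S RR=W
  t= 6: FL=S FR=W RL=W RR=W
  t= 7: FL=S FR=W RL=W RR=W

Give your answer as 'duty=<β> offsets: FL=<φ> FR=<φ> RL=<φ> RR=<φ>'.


duty=4 offsets: FL=2 FR=7 RL=6 RR=0

duty β = stance ticks per leg = 4
FL: stance ticks = 4; W→S at t=6 → φ=2
FR: stance ticks = 4; W→S at t=1 → φ=7
RL: stance ticks = 4; W→S at t=2 → φ=6
RR: stance ticks = 4; W→S at t=0 → φ=0


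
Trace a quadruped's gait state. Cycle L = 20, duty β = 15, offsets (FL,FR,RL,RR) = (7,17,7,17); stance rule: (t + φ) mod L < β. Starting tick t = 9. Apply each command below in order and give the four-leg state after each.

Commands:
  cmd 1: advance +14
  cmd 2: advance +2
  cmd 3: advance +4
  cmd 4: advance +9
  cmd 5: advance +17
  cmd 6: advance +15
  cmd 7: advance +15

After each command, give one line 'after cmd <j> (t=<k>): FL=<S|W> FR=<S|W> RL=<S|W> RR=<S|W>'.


after cmd 1 (t=23): FL=S FR=S RL=S RR=S
after cmd 2 (t=25): FL=S FR=S RL=S RR=S
after cmd 3 (t=29): FL=W FR=S RL=W RR=S
after cmd 4 (t=38): FL=S FR=W RL=S RR=W
after cmd 5 (t=55): FL=S FR=S RL=S RR=S
after cmd 6 (t=70): FL=W FR=S RL=W RR=S
after cmd 7 (t=85): FL=S FR=S RL=S RR=S

start t=9: FL=W FR=S RL=W RR=S
cmd 1: advance +14 → t=23, phase=(10,0,10,0) → FL=S FR=S RL=S RR=S
cmd 2: advance +2 → t=25, phase=(12,2,12,2) → FL=S FR=S RL=S RR=S
cmd 3: advance +4 → t=29, phase=(16,6,16,6) → FL=W FR=S RL=W RR=S
cmd 4: advance +9 → t=38, phase=(5,15,5,15) → FL=S FR=W RL=S RR=W
cmd 5: advance +17 → t=55, phase=(2,12,2,12) → FL=S FR=S RL=S RR=S
cmd 6: advance +15 → t=70, phase=(17,7,17,7) → FL=W FR=S RL=W RR=S
cmd 7: advance +15 → t=85, phase=(12,2,12,2) → FL=S FR=S RL=S RR=S


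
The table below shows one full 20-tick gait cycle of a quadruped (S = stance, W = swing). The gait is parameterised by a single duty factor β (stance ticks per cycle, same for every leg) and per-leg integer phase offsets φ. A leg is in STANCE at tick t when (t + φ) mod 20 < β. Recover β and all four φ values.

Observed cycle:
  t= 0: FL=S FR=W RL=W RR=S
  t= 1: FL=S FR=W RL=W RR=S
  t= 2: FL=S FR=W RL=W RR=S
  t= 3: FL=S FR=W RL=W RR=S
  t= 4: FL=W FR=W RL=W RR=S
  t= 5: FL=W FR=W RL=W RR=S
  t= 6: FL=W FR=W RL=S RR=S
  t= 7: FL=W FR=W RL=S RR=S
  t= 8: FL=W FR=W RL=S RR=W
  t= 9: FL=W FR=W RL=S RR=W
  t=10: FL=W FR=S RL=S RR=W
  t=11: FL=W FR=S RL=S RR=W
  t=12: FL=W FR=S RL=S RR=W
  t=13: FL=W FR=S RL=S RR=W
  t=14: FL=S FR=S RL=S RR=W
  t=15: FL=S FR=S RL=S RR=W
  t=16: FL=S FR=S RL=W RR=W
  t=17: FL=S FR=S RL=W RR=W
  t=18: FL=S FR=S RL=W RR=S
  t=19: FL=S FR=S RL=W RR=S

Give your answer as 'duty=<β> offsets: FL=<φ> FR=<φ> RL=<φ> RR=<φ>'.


duty β = stance ticks per leg = 10
FL: stance ticks = 10; W→S at t=14 → φ=6
FR: stance ticks = 10; W→S at t=10 → φ=10
RL: stance ticks = 10; W→S at t=6 → φ=14
RR: stance ticks = 10; W→S at t=18 → φ=2

duty=10 offsets: FL=6 FR=10 RL=14 RR=2


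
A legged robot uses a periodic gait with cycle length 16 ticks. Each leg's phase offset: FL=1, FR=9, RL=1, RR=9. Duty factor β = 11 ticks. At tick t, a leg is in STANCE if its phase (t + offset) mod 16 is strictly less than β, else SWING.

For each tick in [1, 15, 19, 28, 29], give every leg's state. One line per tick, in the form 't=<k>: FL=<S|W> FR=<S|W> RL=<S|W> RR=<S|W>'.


t=1: phase=(2,10,2,10) vs β=11 → FL=S FR=S RL=S RR=S
t=15: phase=(0,8,0,8) vs β=11 → FL=S FR=S RL=S RR=S
t=19: phase=(4,12,4,12) vs β=11 → FL=S FR=W RL=S RR=W
t=28: phase=(13,5,13,5) vs β=11 → FL=W FR=S RL=W RR=S
t=29: phase=(14,6,14,6) vs β=11 → FL=W FR=S RL=W RR=S

t=1: FL=S FR=S RL=S RR=S
t=15: FL=S FR=S RL=S RR=S
t=19: FL=S FR=W RL=S RR=W
t=28: FL=W FR=S RL=W RR=S
t=29: FL=W FR=S RL=W RR=S


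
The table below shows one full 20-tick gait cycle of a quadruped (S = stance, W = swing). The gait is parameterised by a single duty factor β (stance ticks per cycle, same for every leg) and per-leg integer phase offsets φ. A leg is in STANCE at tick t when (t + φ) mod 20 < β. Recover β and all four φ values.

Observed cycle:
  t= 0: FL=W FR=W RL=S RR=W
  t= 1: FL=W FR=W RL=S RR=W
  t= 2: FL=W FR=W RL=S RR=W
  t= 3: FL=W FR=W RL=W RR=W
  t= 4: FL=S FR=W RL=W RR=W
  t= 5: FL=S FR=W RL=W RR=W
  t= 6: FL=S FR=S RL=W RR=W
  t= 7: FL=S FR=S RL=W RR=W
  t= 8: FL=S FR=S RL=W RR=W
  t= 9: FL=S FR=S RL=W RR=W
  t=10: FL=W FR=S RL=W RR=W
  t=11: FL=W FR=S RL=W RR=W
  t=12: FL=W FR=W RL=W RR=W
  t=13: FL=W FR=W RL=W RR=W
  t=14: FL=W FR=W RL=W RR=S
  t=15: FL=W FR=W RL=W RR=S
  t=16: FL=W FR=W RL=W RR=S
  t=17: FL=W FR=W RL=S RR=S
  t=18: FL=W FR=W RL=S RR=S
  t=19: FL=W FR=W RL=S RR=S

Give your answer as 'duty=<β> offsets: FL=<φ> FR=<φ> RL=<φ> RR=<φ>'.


duty β = stance ticks per leg = 6
FL: stance ticks = 6; W→S at t=4 → φ=16
FR: stance ticks = 6; W→S at t=6 → φ=14
RL: stance ticks = 6; W→S at t=17 → φ=3
RR: stance ticks = 6; W→S at t=14 → φ=6

duty=6 offsets: FL=16 FR=14 RL=3 RR=6


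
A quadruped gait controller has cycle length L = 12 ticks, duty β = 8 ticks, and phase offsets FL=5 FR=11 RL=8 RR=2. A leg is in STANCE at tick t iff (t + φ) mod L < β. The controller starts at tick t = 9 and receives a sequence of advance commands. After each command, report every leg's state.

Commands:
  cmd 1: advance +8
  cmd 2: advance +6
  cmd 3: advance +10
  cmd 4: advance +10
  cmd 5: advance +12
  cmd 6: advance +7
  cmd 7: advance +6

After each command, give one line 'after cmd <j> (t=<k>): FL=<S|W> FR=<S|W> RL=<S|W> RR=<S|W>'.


after cmd 1 (t=17): FL=W FR=S RL=S RR=S
after cmd 2 (t=23): FL=S FR=W RL=S RR=S
after cmd 3 (t=33): FL=S FR=W RL=S RR=W
after cmd 4 (t=43): FL=S FR=S RL=S RR=W
after cmd 5 (t=55): FL=S FR=S RL=S RR=W
after cmd 6 (t=62): FL=S FR=S RL=W RR=S
after cmd 7 (t=68): FL=S FR=S RL=S RR=W

start t=9: FL=S FR=W RL=S RR=W
cmd 1: advance +8 → t=17, phase=(10,4,1,7) → FL=W FR=S RL=S RR=S
cmd 2: advance +6 → t=23, phase=(4,10,7,1) → FL=S FR=W RL=S RR=S
cmd 3: advance +10 → t=33, phase=(2,8,5,11) → FL=S FR=W RL=S RR=W
cmd 4: advance +10 → t=43, phase=(0,6,3,9) → FL=S FR=S RL=S RR=W
cmd 5: advance +12 → t=55, phase=(0,6,3,9) → FL=S FR=S RL=S RR=W
cmd 6: advance +7 → t=62, phase=(7,1,10,4) → FL=S FR=S RL=W RR=S
cmd 7: advance +6 → t=68, phase=(1,7,4,10) → FL=S FR=S RL=S RR=W


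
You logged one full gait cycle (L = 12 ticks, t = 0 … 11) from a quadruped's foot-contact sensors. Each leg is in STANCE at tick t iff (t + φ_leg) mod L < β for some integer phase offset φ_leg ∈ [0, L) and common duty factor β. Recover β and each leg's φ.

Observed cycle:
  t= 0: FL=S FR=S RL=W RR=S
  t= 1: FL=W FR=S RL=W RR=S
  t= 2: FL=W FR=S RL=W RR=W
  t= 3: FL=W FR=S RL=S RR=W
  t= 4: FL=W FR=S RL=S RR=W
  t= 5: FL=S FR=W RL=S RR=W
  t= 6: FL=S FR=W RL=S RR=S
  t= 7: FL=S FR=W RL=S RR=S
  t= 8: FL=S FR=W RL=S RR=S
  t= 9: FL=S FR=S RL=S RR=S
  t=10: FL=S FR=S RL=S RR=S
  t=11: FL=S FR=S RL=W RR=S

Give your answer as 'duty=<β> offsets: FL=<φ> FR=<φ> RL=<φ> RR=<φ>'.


duty=8 offsets: FL=7 FR=3 RL=9 RR=6

duty β = stance ticks per leg = 8
FL: stance ticks = 8; W→S at t=5 → φ=7
FR: stance ticks = 8; W→S at t=9 → φ=3
RL: stance ticks = 8; W→S at t=3 → φ=9
RR: stance ticks = 8; W→S at t=6 → φ=6


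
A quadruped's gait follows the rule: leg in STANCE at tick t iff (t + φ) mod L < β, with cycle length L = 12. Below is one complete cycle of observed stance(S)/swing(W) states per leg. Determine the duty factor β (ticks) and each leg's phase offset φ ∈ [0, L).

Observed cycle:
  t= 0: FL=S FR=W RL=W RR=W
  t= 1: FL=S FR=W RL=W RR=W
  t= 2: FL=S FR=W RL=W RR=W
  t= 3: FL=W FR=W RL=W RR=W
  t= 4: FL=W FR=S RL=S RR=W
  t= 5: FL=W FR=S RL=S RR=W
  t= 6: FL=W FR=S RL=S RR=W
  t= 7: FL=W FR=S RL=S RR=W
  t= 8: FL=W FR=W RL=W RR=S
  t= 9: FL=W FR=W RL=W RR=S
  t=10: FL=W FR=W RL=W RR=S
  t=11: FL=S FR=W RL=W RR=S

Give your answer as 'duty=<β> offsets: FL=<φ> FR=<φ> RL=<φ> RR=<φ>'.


duty=4 offsets: FL=1 FR=8 RL=8 RR=4

duty β = stance ticks per leg = 4
FL: stance ticks = 4; W→S at t=11 → φ=1
FR: stance ticks = 4; W→S at t=4 → φ=8
RL: stance ticks = 4; W→S at t=4 → φ=8
RR: stance ticks = 4; W→S at t=8 → φ=4


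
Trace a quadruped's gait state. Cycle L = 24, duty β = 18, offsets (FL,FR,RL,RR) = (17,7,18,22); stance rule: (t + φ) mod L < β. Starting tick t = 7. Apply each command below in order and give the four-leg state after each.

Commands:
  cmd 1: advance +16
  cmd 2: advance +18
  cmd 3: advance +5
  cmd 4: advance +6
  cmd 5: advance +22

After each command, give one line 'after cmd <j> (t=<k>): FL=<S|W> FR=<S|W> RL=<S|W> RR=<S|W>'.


start t=7: FL=S FR=S RL=S RR=S
cmd 1: advance +16 → t=23, phase=(16,6,17,21) → FL=S FR=S RL=S RR=W
cmd 2: advance +18 → t=41, phase=(10,0,11,15) → FL=S FR=S RL=S RR=S
cmd 3: advance +5 → t=46, phase=(15,5,16,20) → FL=S FR=S RL=S RR=W
cmd 4: advance +6 → t=52, phase=(21,11,22,2) → FL=W FR=S RL=W RR=S
cmd 5: advance +22 → t=74, phase=(19,9,20,0) → FL=W FR=S RL=W RR=S

after cmd 1 (t=23): FL=S FR=S RL=S RR=W
after cmd 2 (t=41): FL=S FR=S RL=S RR=S
after cmd 3 (t=46): FL=S FR=S RL=S RR=W
after cmd 4 (t=52): FL=W FR=S RL=W RR=S
after cmd 5 (t=74): FL=W FR=S RL=W RR=S


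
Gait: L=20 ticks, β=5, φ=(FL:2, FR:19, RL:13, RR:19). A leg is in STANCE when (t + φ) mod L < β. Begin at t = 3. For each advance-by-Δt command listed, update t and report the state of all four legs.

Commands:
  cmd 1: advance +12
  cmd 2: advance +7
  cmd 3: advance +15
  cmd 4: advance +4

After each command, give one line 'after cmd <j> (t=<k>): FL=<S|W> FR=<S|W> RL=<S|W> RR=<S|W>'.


start t=3: FL=W FR=S RL=W RR=S
cmd 1: advance +12 → t=15, phase=(17,14,8,14) → FL=W FR=W RL=W RR=W
cmd 2: advance +7 → t=22, phase=(4,1,15,1) → FL=S FR=S RL=W RR=S
cmd 3: advance +15 → t=37, phase=(19,16,10,16) → FL=W FR=W RL=W RR=W
cmd 4: advance +4 → t=41, phase=(3,0,14,0) → FL=S FR=S RL=W RR=S

after cmd 1 (t=15): FL=W FR=W RL=W RR=W
after cmd 2 (t=22): FL=S FR=S RL=W RR=S
after cmd 3 (t=37): FL=W FR=W RL=W RR=W
after cmd 4 (t=41): FL=S FR=S RL=W RR=S


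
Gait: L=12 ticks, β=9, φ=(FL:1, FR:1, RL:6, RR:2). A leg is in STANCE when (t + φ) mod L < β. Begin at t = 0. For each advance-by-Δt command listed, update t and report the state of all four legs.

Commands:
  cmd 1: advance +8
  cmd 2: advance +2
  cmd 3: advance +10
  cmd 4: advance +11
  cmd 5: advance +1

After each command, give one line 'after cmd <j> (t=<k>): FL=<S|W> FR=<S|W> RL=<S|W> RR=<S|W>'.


start t=0: FL=S FR=S RL=S RR=S
cmd 1: advance +8 → t=8, phase=(9,9,2,10) → FL=W FR=W RL=S RR=W
cmd 2: advance +2 → t=10, phase=(11,11,4,0) → FL=W FR=W RL=S RR=S
cmd 3: advance +10 → t=20, phase=(9,9,2,10) → FL=W FR=W RL=S RR=W
cmd 4: advance +11 → t=31, phase=(8,8,1,9) → FL=S FR=S RL=S RR=W
cmd 5: advance +1 → t=32, phase=(9,9,2,10) → FL=W FR=W RL=S RR=W

after cmd 1 (t=8): FL=W FR=W RL=S RR=W
after cmd 2 (t=10): FL=W FR=W RL=S RR=S
after cmd 3 (t=20): FL=W FR=W RL=S RR=W
after cmd 4 (t=31): FL=S FR=S RL=S RR=W
after cmd 5 (t=32): FL=W FR=W RL=S RR=W


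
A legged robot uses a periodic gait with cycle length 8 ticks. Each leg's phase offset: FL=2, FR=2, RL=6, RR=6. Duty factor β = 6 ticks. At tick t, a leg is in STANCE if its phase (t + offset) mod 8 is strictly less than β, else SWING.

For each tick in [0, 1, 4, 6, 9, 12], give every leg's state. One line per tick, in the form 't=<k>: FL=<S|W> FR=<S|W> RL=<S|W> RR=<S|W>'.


t=0: FL=S FR=S RL=W RR=W
t=1: FL=S FR=S RL=W RR=W
t=4: FL=W FR=W RL=S RR=S
t=6: FL=S FR=S RL=S RR=S
t=9: FL=S FR=S RL=W RR=W
t=12: FL=W FR=W RL=S RR=S

t=0: phase=(2,2,6,6) vs β=6 → FL=S FR=S RL=W RR=W
t=1: phase=(3,3,7,7) vs β=6 → FL=S FR=S RL=W RR=W
t=4: phase=(6,6,2,2) vs β=6 → FL=W FR=W RL=S RR=S
t=6: phase=(0,0,4,4) vs β=6 → FL=S FR=S RL=S RR=S
t=9: phase=(3,3,7,7) vs β=6 → FL=S FR=S RL=W RR=W
t=12: phase=(6,6,2,2) vs β=6 → FL=W FR=W RL=S RR=S


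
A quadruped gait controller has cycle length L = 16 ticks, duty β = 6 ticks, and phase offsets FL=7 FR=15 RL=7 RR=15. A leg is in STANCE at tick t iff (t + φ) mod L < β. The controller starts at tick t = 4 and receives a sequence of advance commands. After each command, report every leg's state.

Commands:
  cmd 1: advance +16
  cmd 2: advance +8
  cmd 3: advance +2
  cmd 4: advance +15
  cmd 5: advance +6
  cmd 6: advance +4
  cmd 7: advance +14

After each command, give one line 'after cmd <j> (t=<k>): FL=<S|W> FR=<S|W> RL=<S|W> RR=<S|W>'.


start t=4: FL=W FR=S RL=W RR=S
cmd 1: advance +16 → t=20, phase=(11,3,11,3) → FL=W FR=S RL=W RR=S
cmd 2: advance +8 → t=28, phase=(3,11,3,11) → FL=S FR=W RL=S RR=W
cmd 3: advance +2 → t=30, phase=(5,13,5,13) → FL=S FR=W RL=S RR=W
cmd 4: advance +15 → t=45, phase=(4,12,4,12) → FL=S FR=W RL=S RR=W
cmd 5: advance +6 → t=51, phase=(10,2,10,2) → FL=W FR=S RL=W RR=S
cmd 6: advance +4 → t=55, phase=(14,6,14,6) → FL=W FR=W RL=W RR=W
cmd 7: advance +14 → t=69, phase=(12,4,12,4) → FL=W FR=S RL=W RR=S

after cmd 1 (t=20): FL=W FR=S RL=W RR=S
after cmd 2 (t=28): FL=S FR=W RL=S RR=W
after cmd 3 (t=30): FL=S FR=W RL=S RR=W
after cmd 4 (t=45): FL=S FR=W RL=S RR=W
after cmd 5 (t=51): FL=W FR=S RL=W RR=S
after cmd 6 (t=55): FL=W FR=W RL=W RR=W
after cmd 7 (t=69): FL=W FR=S RL=W RR=S


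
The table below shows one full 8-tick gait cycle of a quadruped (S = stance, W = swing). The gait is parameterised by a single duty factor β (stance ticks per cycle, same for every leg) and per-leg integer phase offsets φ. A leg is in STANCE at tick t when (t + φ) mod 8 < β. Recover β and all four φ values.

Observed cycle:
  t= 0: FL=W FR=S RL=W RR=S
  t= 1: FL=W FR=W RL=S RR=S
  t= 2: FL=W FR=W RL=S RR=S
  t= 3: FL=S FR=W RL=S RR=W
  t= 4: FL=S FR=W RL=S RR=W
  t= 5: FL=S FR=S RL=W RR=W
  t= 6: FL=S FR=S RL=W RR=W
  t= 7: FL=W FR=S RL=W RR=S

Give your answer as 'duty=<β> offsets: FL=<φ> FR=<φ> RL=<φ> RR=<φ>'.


duty=4 offsets: FL=5 FR=3 RL=7 RR=1

duty β = stance ticks per leg = 4
FL: stance ticks = 4; W→S at t=3 → φ=5
FR: stance ticks = 4; W→S at t=5 → φ=3
RL: stance ticks = 4; W→S at t=1 → φ=7
RR: stance ticks = 4; W→S at t=7 → φ=1


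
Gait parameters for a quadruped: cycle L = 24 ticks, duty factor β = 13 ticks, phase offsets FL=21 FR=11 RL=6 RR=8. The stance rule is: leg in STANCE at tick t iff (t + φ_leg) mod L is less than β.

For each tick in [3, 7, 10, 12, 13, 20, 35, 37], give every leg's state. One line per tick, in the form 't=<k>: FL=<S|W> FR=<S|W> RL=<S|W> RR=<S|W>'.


t=3: FL=S FR=W RL=S RR=S
t=7: FL=S FR=W RL=W RR=W
t=10: FL=S FR=W RL=W RR=W
t=12: FL=S FR=W RL=W RR=W
t=13: FL=S FR=S RL=W RR=W
t=20: FL=W FR=S RL=S RR=S
t=35: FL=S FR=W RL=W RR=W
t=37: FL=S FR=S RL=W RR=W

t=3: phase=(0,14,9,11) vs β=13 → FL=S FR=W RL=S RR=S
t=7: phase=(4,18,13,15) vs β=13 → FL=S FR=W RL=W RR=W
t=10: phase=(7,21,16,18) vs β=13 → FL=S FR=W RL=W RR=W
t=12: phase=(9,23,18,20) vs β=13 → FL=S FR=W RL=W RR=W
t=13: phase=(10,0,19,21) vs β=13 → FL=S FR=S RL=W RR=W
t=20: phase=(17,7,2,4) vs β=13 → FL=W FR=S RL=S RR=S
t=35: phase=(8,22,17,19) vs β=13 → FL=S FR=W RL=W RR=W
t=37: phase=(10,0,19,21) vs β=13 → FL=S FR=S RL=W RR=W


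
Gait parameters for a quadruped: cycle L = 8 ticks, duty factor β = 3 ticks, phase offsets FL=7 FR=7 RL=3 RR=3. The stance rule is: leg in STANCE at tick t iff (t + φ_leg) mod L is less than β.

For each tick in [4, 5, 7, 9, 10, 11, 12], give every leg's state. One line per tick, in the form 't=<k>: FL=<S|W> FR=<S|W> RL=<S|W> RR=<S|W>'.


t=4: FL=W FR=W RL=W RR=W
t=5: FL=W FR=W RL=S RR=S
t=7: FL=W FR=W RL=S RR=S
t=9: FL=S FR=S RL=W RR=W
t=10: FL=S FR=S RL=W RR=W
t=11: FL=S FR=S RL=W RR=W
t=12: FL=W FR=W RL=W RR=W

t=4: phase=(3,3,7,7) vs β=3 → FL=W FR=W RL=W RR=W
t=5: phase=(4,4,0,0) vs β=3 → FL=W FR=W RL=S RR=S
t=7: phase=(6,6,2,2) vs β=3 → FL=W FR=W RL=S RR=S
t=9: phase=(0,0,4,4) vs β=3 → FL=S FR=S RL=W RR=W
t=10: phase=(1,1,5,5) vs β=3 → FL=S FR=S RL=W RR=W
t=11: phase=(2,2,6,6) vs β=3 → FL=S FR=S RL=W RR=W
t=12: phase=(3,3,7,7) vs β=3 → FL=W FR=W RL=W RR=W


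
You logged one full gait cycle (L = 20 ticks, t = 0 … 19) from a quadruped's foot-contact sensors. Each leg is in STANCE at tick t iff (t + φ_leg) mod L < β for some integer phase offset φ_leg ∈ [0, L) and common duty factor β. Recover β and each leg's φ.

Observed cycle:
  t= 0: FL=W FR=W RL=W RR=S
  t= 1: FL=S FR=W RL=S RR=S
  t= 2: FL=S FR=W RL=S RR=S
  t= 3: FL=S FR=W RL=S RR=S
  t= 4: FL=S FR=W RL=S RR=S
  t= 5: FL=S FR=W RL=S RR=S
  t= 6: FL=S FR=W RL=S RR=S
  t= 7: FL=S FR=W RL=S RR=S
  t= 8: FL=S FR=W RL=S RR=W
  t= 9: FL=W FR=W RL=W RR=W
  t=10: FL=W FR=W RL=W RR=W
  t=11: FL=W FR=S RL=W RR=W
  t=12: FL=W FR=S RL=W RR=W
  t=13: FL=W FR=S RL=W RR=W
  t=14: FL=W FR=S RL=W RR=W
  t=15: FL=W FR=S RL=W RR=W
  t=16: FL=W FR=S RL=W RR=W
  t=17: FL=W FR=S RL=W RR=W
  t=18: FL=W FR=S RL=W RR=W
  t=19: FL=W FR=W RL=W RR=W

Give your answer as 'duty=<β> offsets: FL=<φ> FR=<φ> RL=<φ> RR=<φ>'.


duty=8 offsets: FL=19 FR=9 RL=19 RR=0

duty β = stance ticks per leg = 8
FL: stance ticks = 8; W→S at t=1 → φ=19
FR: stance ticks = 8; W→S at t=11 → φ=9
RL: stance ticks = 8; W→S at t=1 → φ=19
RR: stance ticks = 8; W→S at t=0 → φ=0


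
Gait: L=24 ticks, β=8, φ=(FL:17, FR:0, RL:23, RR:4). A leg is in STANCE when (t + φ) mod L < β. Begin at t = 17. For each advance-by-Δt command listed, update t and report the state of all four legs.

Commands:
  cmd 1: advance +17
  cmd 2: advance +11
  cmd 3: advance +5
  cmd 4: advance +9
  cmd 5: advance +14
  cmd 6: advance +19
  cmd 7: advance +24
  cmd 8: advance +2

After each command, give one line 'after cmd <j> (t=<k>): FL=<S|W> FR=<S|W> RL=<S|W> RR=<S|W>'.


after cmd 1 (t=34): FL=S FR=W RL=W RR=W
after cmd 2 (t=45): FL=W FR=W RL=W RR=S
after cmd 3 (t=50): FL=W FR=S RL=S RR=S
after cmd 4 (t=59): FL=S FR=W RL=W RR=W
after cmd 5 (t=73): FL=W FR=S RL=S RR=S
after cmd 6 (t=92): FL=W FR=W RL=W RR=S
after cmd 7 (t=116): FL=W FR=W RL=W RR=S
after cmd 8 (t=118): FL=W FR=W RL=W RR=S

start t=17: FL=W FR=W RL=W RR=W
cmd 1: advance +17 → t=34, phase=(3,10,9,14) → FL=S FR=W RL=W RR=W
cmd 2: advance +11 → t=45, phase=(14,21,20,1) → FL=W FR=W RL=W RR=S
cmd 3: advance +5 → t=50, phase=(19,2,1,6) → FL=W FR=S RL=S RR=S
cmd 4: advance +9 → t=59, phase=(4,11,10,15) → FL=S FR=W RL=W RR=W
cmd 5: advance +14 → t=73, phase=(18,1,0,5) → FL=W FR=S RL=S RR=S
cmd 6: advance +19 → t=92, phase=(13,20,19,0) → FL=W FR=W RL=W RR=S
cmd 7: advance +24 → t=116, phase=(13,20,19,0) → FL=W FR=W RL=W RR=S
cmd 8: advance +2 → t=118, phase=(15,22,21,2) → FL=W FR=W RL=W RR=S


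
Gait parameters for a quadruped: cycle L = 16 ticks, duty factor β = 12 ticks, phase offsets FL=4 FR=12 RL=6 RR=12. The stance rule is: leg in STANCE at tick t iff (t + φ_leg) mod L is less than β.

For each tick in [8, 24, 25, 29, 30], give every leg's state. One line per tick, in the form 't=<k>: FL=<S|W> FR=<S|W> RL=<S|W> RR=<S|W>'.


t=8: FL=W FR=S RL=W RR=S
t=24: FL=W FR=S RL=W RR=S
t=25: FL=W FR=S RL=W RR=S
t=29: FL=S FR=S RL=S RR=S
t=30: FL=S FR=S RL=S RR=S

t=8: phase=(12,4,14,4) vs β=12 → FL=W FR=S RL=W RR=S
t=24: phase=(12,4,14,4) vs β=12 → FL=W FR=S RL=W RR=S
t=25: phase=(13,5,15,5) vs β=12 → FL=W FR=S RL=W RR=S
t=29: phase=(1,9,3,9) vs β=12 → FL=S FR=S RL=S RR=S
t=30: phase=(2,10,4,10) vs β=12 → FL=S FR=S RL=S RR=S


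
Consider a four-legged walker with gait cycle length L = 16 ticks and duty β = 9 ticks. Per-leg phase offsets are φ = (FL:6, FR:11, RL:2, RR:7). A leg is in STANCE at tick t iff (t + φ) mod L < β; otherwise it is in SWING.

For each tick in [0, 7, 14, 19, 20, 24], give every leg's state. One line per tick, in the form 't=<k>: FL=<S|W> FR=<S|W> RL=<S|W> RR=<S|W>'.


t=0: phase=(6,11,2,7) vs β=9 → FL=S FR=W RL=S RR=S
t=7: phase=(13,2,9,14) vs β=9 → FL=W FR=S RL=W RR=W
t=14: phase=(4,9,0,5) vs β=9 → FL=S FR=W RL=S RR=S
t=19: phase=(9,14,5,10) vs β=9 → FL=W FR=W RL=S RR=W
t=20: phase=(10,15,6,11) vs β=9 → FL=W FR=W RL=S RR=W
t=24: phase=(14,3,10,15) vs β=9 → FL=W FR=S RL=W RR=W

t=0: FL=S FR=W RL=S RR=S
t=7: FL=W FR=S RL=W RR=W
t=14: FL=S FR=W RL=S RR=S
t=19: FL=W FR=W RL=S RR=W
t=20: FL=W FR=W RL=S RR=W
t=24: FL=W FR=S RL=W RR=W


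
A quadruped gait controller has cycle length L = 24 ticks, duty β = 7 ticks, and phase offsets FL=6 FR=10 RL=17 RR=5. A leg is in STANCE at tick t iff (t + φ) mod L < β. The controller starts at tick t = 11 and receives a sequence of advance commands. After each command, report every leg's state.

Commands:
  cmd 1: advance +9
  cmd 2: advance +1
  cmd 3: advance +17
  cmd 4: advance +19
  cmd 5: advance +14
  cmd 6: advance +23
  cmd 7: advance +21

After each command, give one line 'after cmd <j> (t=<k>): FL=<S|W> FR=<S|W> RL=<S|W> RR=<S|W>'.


start t=11: FL=W FR=W RL=S RR=W
cmd 1: advance +9 → t=20, phase=(2,6,13,1) → FL=S FR=S RL=W RR=S
cmd 2: advance +1 → t=21, phase=(3,7,14,2) → FL=S FR=W RL=W RR=S
cmd 3: advance +17 → t=38, phase=(20,0,7,19) → FL=W FR=S RL=W RR=W
cmd 4: advance +19 → t=57, phase=(15,19,2,14) → FL=W FR=W RL=S RR=W
cmd 5: advance +14 → t=71, phase=(5,9,16,4) → FL=S FR=W RL=W RR=S
cmd 6: advance +23 → t=94, phase=(4,8,15,3) → FL=S FR=W RL=W RR=S
cmd 7: advance +21 → t=115, phase=(1,5,12,0) → FL=S FR=S RL=W RR=S

after cmd 1 (t=20): FL=S FR=S RL=W RR=S
after cmd 2 (t=21): FL=S FR=W RL=W RR=S
after cmd 3 (t=38): FL=W FR=S RL=W RR=W
after cmd 4 (t=57): FL=W FR=W RL=S RR=W
after cmd 5 (t=71): FL=S FR=W RL=W RR=S
after cmd 6 (t=94): FL=S FR=W RL=W RR=S
after cmd 7 (t=115): FL=S FR=S RL=W RR=S


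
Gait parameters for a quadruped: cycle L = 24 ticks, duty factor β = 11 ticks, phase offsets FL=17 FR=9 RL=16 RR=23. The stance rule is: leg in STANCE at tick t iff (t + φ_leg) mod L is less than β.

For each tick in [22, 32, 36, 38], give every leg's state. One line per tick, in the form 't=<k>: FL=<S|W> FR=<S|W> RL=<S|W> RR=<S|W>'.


t=22: phase=(15,7,14,21) vs β=11 → FL=W FR=S RL=W RR=W
t=32: phase=(1,17,0,7) vs β=11 → FL=S FR=W RL=S RR=S
t=36: phase=(5,21,4,11) vs β=11 → FL=S FR=W RL=S RR=W
t=38: phase=(7,23,6,13) vs β=11 → FL=S FR=W RL=S RR=W

t=22: FL=W FR=S RL=W RR=W
t=32: FL=S FR=W RL=S RR=S
t=36: FL=S FR=W RL=S RR=W
t=38: FL=S FR=W RL=S RR=W


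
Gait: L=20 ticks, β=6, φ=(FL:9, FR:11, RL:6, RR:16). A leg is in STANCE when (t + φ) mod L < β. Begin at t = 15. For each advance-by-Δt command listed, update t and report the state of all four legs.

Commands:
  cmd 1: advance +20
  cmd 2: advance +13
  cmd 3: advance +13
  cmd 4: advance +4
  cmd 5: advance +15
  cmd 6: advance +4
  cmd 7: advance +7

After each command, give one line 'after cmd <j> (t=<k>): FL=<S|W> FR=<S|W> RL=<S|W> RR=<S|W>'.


start t=15: FL=S FR=W RL=S RR=W
cmd 1: advance +20 → t=35, phase=(4,6,1,11) → FL=S FR=W RL=S RR=W
cmd 2: advance +13 → t=48, phase=(17,19,14,4) → FL=W FR=W RL=W RR=S
cmd 3: advance +13 → t=61, phase=(10,12,7,17) → FL=W FR=W RL=W RR=W
cmd 4: advance +4 → t=65, phase=(14,16,11,1) → FL=W FR=W RL=W RR=S
cmd 5: advance +15 → t=80, phase=(9,11,6,16) → FL=W FR=W RL=W RR=W
cmd 6: advance +4 → t=84, phase=(13,15,10,0) → FL=W FR=W RL=W RR=S
cmd 7: advance +7 → t=91, phase=(0,2,17,7) → FL=S FR=S RL=W RR=W

after cmd 1 (t=35): FL=S FR=W RL=S RR=W
after cmd 2 (t=48): FL=W FR=W RL=W RR=S
after cmd 3 (t=61): FL=W FR=W RL=W RR=W
after cmd 4 (t=65): FL=W FR=W RL=W RR=S
after cmd 5 (t=80): FL=W FR=W RL=W RR=W
after cmd 6 (t=84): FL=W FR=W RL=W RR=S
after cmd 7 (t=91): FL=S FR=S RL=W RR=W


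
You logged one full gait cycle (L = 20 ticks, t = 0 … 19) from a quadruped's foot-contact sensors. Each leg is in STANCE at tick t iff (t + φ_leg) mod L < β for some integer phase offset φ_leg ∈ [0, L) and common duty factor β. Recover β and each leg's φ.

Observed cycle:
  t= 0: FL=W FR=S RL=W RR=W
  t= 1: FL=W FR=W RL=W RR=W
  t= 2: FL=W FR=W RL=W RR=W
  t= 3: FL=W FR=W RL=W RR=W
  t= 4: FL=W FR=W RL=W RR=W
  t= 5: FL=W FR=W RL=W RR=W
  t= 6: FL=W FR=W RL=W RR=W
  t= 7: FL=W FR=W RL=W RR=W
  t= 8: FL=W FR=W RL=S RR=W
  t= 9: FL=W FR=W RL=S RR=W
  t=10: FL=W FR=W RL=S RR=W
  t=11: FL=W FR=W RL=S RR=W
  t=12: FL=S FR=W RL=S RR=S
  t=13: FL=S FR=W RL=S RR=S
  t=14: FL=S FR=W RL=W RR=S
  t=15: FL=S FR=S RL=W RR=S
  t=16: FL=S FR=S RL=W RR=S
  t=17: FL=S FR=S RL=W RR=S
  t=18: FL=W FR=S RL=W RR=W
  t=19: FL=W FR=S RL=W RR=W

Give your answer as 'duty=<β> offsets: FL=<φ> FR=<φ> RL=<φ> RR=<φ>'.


duty β = stance ticks per leg = 6
FL: stance ticks = 6; W→S at t=12 → φ=8
FR: stance ticks = 6; W→S at t=15 → φ=5
RL: stance ticks = 6; W→S at t=8 → φ=12
RR: stance ticks = 6; W→S at t=12 → φ=8

duty=6 offsets: FL=8 FR=5 RL=12 RR=8
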